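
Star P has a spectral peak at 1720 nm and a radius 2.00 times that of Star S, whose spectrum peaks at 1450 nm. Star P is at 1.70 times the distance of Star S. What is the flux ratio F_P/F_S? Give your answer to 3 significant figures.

0.699

Wien's law: T_P/T_S = λ_S/λ_P = 1450/1720 = 0.8430.
L_P/L_S = (R_P/R_S)²(T_P/T_S)⁴ = (2.00)²(0.8430)⁴ = 2.020.
F_P/F_S = (L_P/L_S)/(d_P/d_S)² = 2.020/(1.70)² = 0.6991.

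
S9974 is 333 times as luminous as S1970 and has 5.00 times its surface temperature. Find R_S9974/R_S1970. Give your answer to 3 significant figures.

L ∝ R²T⁴ gives R ∝ √L / T², so
R_S9974/R_S1970 = √(333) / (5.00)² = 18.25 / 25.00 = 0.7299.

0.730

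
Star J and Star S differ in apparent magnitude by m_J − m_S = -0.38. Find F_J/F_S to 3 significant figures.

1.42

F_J/F_S = 10^(−(m_J − m_S)/2.5) = 10^(0.38/2.5) = 10^0.152 = 1.419.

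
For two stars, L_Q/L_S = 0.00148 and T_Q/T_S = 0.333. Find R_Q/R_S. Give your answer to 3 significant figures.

L ∝ R²T⁴ gives R ∝ √L / T², so
R_Q/R_S = √(0.00148) / (0.333)² = 0.03847 / 0.1109 = 0.3469.

0.347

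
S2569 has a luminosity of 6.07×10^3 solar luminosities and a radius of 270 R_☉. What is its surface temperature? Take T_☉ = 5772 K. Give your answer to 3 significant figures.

3.10×10^3 K

T/T_☉ = (L/L_☉)^(1/4) / (R/R_☉)^(1/2)
T = 5772 × (6.07×10^3)^(1/4) / √(270) = 5772 × 8.827 / 16.43 = 3101 K.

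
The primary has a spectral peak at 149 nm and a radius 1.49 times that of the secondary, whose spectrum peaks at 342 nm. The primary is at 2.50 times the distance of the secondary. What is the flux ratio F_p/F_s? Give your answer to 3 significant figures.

9.86

Wien's law: T_p/T_s = λ_s/λ_p = 342/149 = 2.295.
L_p/L_s = (R_p/R_s)²(T_p/T_s)⁴ = (1.49)²(2.295)⁴ = 61.62.
F_p/F_s = (L_p/L_s)/(d_p/d_s)² = 61.62/(2.50)² = 9.859.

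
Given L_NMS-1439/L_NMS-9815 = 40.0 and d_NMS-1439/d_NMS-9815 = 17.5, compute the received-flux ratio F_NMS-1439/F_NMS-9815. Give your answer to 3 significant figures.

F = L/(4πd²), so F_NMS-1439/F_NMS-9815 = (L_NMS-1439/L_NMS-9815) / (d_NMS-1439/d_NMS-9815)²
= 40.0 / (17.5)² = 40.0 / 306.2 = 0.1306.

0.131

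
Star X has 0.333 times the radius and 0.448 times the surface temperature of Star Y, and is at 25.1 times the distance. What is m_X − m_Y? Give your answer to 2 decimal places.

L_X/L_Y = (0.333)²(0.448)⁴ = 0.004467.
F_X/F_Y = (L_X/L_Y)/(d_X/d_Y)² = 0.004467/630.0 = 7.090×10^-6.
m_X − m_Y = −2.5 log₁₀(7.090×10^-6) = 12.87.

12.87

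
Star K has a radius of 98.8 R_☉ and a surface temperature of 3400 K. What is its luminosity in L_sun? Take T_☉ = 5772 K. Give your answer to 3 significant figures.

L/L_☉ = (R/R_☉)² (T/T_☉)⁴ = (98.8)² × (3400/5772)⁴
       = 9761 × (0.5891)⁴ = 9761 × 0.1204 = 1175.

1.18×10^3 L_sun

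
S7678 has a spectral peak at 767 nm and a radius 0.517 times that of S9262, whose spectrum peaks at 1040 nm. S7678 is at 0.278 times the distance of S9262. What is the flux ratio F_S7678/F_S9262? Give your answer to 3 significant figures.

11.7

Wien's law: T_S7678/T_S9262 = λ_S9262/λ_S7678 = 1040/767 = 1.356.
L_S7678/L_S9262 = (R_S7678/R_S9262)²(T_S7678/T_S9262)⁴ = (0.517)²(1.356)⁴ = 0.9035.
F_S7678/F_S9262 = (L_S7678/L_S9262)/(d_S7678/d_S9262)² = 0.9035/(0.278)² = 11.69.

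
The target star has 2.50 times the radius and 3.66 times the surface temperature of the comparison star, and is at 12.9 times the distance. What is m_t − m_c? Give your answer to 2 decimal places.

L_t/L_c = (2.50)²(3.66)⁴ = 1122.
F_t/F_c = (L_t/L_c)/(d_t/d_c)² = 1122/166.4 = 6.739.
m_t − m_c = −2.5 log₁₀(6.739) = -2.07.

-2.07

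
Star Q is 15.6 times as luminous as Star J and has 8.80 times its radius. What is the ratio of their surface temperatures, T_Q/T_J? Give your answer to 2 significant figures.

L ∝ R²T⁴ gives T ∝ (L/R²)^(1/4), so
T_Q/T_J = (15.6 / 8.80²)^(1/4) = (0.2014)^(1/4) = 0.6699.

0.67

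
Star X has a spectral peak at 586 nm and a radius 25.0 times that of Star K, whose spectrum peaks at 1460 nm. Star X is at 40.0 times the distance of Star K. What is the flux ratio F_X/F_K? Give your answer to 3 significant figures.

Wien's law: T_X/T_K = λ_K/λ_X = 1460/586 = 2.491.
L_X/L_K = (R_X/R_K)²(T_X/T_K)⁴ = (25.0)²(2.491)⁴ = 2.408×10^4.
F_X/F_K = (L_X/L_K)/(d_X/d_K)² = 2.408×10^4/(40.0)² = 15.05.

15.1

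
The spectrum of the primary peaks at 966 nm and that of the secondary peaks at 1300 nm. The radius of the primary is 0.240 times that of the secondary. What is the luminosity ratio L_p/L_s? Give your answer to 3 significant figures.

0.189

Wien's law gives T ∝ 1/λ_max, so T_p/T_s = λ_s/λ_p = 1300/966 = 1.346.
Then L ∝ R²T⁴ gives L_p/L_s = (0.240)² × (1.346)⁴ = 0.05760 × 3.280 = 0.1889.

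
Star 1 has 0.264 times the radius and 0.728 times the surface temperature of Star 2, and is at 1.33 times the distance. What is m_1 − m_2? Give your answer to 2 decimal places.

L_1/L_2 = (0.264)²(0.728)⁴ = 0.01958.
F_1/F_2 = (L_1/L_2)/(d_1/d_2)² = 0.01958/1.769 = 0.01107.
m_1 − m_2 = −2.5 log₁₀(0.01107) = 4.89.

4.89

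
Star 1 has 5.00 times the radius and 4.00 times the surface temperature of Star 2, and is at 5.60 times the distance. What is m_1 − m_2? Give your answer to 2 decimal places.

-5.77

L_1/L_2 = (5.00)²(4.00)⁴ = 6400.
F_1/F_2 = (L_1/L_2)/(d_1/d_2)² = 6400/31.36 = 204.1.
m_1 − m_2 = −2.5 log₁₀(204.1) = -5.77.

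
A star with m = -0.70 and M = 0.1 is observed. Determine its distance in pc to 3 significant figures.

m − M = 5 log₁₀(d/10 pc)
-0.70 − (0.1) = -0.80 = 5 log₁₀(d/10)
d = 10 × 10^(-0.80/5) = 10 × 10^-0.160 = 6.918 pc.

6.92 pc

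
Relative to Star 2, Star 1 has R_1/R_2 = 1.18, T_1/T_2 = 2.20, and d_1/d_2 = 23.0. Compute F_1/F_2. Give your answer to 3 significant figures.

0.0617

L_1/L_2 = (R_1/R_2)²(T_1/T_2)⁴ = (1.18)² × (2.20)⁴ = 32.62.
F_1/F_2 = (L_1/L_2)/(d_1/d_2)² = 32.62 / (23.0)² = 0.06166.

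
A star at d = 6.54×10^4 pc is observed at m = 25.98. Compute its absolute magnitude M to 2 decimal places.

6.90

M = m − 5 log₁₀(d/10 pc) = 25.98 − 5 log₁₀(6.54×10^4/10)
  = 25.98 − 5 × 3.816 = 25.98 − 19.08 = 6.90.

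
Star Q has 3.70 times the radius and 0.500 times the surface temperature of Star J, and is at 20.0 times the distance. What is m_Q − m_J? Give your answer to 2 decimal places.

L_Q/L_J = (3.70)²(0.500)⁴ = 0.8556.
F_Q/F_J = (L_Q/L_J)/(d_Q/d_J)² = 0.8556/400.0 = 0.002139.
m_Q − m_J = −2.5 log₁₀(0.002139) = 6.67.

6.67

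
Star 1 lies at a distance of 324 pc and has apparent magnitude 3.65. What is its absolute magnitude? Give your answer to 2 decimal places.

M = m − 5 log₁₀(d/10 pc) = 3.65 − 5 log₁₀(324/10)
  = 3.65 − 5 × 1.511 = 3.65 − 7.55 = -3.90.

-3.90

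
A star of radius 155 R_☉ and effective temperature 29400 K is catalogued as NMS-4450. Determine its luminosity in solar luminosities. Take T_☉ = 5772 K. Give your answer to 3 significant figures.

L/L_☉ = (R/R_☉)² (T/T_☉)⁴ = (155)² × (29400/5772)⁴
       = 2.402×10^4 × (5.094)⁴ = 2.402×10^4 × 673.1 = 1.617×10^7.

1.62×10^7 solar luminosities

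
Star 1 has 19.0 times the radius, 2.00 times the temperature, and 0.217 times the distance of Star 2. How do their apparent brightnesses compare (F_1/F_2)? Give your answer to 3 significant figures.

1.23×10^5

L_1/L_2 = (R_1/R_2)²(T_1/T_2)⁴ = (19.0)² × (2.00)⁴ = 5776.
F_1/F_2 = (L_1/L_2)/(d_1/d_2)² = 5776 / (0.217)² = 1.227×10^5.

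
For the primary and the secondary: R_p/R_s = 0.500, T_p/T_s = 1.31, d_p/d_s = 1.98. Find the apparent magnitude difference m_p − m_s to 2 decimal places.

L_p/L_s = (0.500)²(1.31)⁴ = 0.7362.
F_p/F_s = (L_p/L_s)/(d_p/d_s)² = 0.7362/3.920 = 0.1878.
m_p − m_s = −2.5 log₁₀(0.1878) = 1.82.

1.82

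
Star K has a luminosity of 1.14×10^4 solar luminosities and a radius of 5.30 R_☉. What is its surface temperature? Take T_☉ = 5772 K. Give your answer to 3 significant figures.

2.59×10^4 K

T/T_☉ = (L/L_☉)^(1/4) / (R/R_☉)^(1/2)
T = 5772 × (1.14×10^4)^(1/4) / √(5.30) = 5772 × 10.33 / 2.302 = 2.591×10^4 K.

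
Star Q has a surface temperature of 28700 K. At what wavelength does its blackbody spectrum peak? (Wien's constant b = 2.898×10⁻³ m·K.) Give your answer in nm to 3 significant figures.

101 nm

λ_max = b/T = 2.898×10⁻³ / 28700 = 1.01×10^-7 m = 101.0 nm.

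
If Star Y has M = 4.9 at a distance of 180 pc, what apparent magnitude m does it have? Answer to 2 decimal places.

11.18

m = M + 5 log₁₀(d/10 pc) = 4.9 + 5 log₁₀(180/10)
  = 4.9 + 5 × 1.255 = 4.9 + 6.28 = 11.18.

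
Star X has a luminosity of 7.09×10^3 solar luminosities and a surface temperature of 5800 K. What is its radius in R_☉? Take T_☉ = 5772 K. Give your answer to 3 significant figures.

83.4 R_☉

R/R_☉ = √(L/L_☉) / (T/T_☉)² = √(7.09×10^3) / (1.005)²
       = 84.20 / 1.010 = 83.39.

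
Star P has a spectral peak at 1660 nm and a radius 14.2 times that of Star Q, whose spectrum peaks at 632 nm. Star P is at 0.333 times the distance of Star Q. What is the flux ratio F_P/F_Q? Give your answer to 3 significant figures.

Wien's law: T_P/T_Q = λ_Q/λ_P = 632/1660 = 0.3807.
L_P/L_Q = (R_P/R_Q)²(T_P/T_Q)⁴ = (14.2)²(0.3807)⁴ = 4.237.
F_P/F_Q = (L_P/L_Q)/(d_P/d_Q)² = 4.237/(0.333)² = 38.21.

38.2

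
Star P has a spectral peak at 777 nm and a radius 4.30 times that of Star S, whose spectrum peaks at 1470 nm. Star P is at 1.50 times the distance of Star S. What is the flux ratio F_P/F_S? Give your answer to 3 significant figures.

105

Wien's law: T_P/T_S = λ_S/λ_P = 1470/777 = 1.892.
L_P/L_S = (R_P/R_S)²(T_P/T_S)⁴ = (4.30)²(1.892)⁴ = 236.9.
F_P/F_S = (L_P/L_S)/(d_P/d_S)² = 236.9/(1.50)² = 105.3.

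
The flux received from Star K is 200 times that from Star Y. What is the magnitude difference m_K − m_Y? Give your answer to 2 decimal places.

-5.75

m_K − m_Y = −2.5 log₁₀(F_K/F_Y) = −2.5 log₁₀(200) = −2.5 × (2.301) = -5.753.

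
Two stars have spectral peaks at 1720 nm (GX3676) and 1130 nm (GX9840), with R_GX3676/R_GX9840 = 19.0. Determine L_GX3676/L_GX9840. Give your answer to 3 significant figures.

67.3

Wien's law gives T ∝ 1/λ_max, so T_GX3676/T_GX9840 = λ_GX9840/λ_GX3676 = 1130/1720 = 0.6570.
Then L ∝ R²T⁴ gives L_GX3676/L_GX9840 = (19.0)² × (0.6570)⁴ = 361.0 × 0.1863 = 67.25.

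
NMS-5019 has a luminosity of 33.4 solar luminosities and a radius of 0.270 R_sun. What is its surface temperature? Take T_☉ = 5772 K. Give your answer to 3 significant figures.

2.67×10^4 K

T/T_☉ = (L/L_☉)^(1/4) / (R/R_☉)^(1/2)
T = 5772 × (33.4)^(1/4) / √(0.270) = 5772 × 2.404 / 0.5196 = 2.670×10^4 K.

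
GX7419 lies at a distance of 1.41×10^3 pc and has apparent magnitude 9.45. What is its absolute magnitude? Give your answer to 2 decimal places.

M = m − 5 log₁₀(d/10 pc) = 9.45 − 5 log₁₀(1.41×10^3/10)
  = 9.45 − 5 × 2.149 = 9.45 − 10.75 = -1.30.

-1.30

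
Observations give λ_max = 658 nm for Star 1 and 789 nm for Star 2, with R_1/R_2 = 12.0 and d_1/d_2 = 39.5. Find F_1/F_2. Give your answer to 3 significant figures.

Wien's law: T_1/T_2 = λ_2/λ_1 = 789/658 = 1.199.
L_1/L_2 = (R_1/R_2)²(T_1/T_2)⁴ = (12.0)²(1.199)⁴ = 297.7.
F_1/F_2 = (L_1/L_2)/(d_1/d_2)² = 297.7/(39.5)² = 0.1908.

0.191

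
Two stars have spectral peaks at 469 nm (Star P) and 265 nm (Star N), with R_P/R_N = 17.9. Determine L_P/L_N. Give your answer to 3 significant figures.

Wien's law gives T ∝ 1/λ_max, so T_P/T_N = λ_N/λ_P = 265/469 = 0.5650.
Then L ∝ R²T⁴ gives L_P/L_N = (17.9)² × (0.5650)⁴ = 320.4 × 0.1019 = 32.66.

32.7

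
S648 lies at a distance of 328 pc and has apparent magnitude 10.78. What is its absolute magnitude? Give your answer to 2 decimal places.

M = m − 5 log₁₀(d/10 pc) = 10.78 − 5 log₁₀(328/10)
  = 10.78 − 5 × 1.516 = 10.78 − 7.58 = 3.20.

3.20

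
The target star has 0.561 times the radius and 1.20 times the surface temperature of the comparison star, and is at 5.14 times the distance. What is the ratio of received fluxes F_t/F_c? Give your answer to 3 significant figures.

L_t/L_c = (R_t/R_c)²(T_t/T_c)⁴ = (0.561)² × (1.20)⁴ = 0.6526.
F_t/F_c = (L_t/L_c)/(d_t/d_c)² = 0.6526 / (5.14)² = 0.02470.

0.0247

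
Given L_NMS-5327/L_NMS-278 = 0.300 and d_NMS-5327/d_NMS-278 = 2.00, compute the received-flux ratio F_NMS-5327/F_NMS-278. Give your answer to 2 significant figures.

F = L/(4πd²), so F_NMS-5327/F_NMS-278 = (L_NMS-5327/L_NMS-278) / (d_NMS-5327/d_NMS-278)²
= 0.300 / (2.00)² = 0.300 / 4.000 = 0.07500.

0.075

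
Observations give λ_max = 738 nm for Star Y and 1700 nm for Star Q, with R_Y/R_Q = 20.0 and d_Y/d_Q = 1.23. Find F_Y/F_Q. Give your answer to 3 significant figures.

7.44×10^3

Wien's law: T_Y/T_Q = λ_Q/λ_Y = 1700/738 = 2.304.
L_Y/L_Q = (R_Y/R_Q)²(T_Y/T_Q)⁴ = (20.0)²(2.304)⁴ = 1.126×10^4.
F_Y/F_Q = (L_Y/L_Q)/(d_Y/d_Q)² = 1.126×10^4/(1.23)² = 7444.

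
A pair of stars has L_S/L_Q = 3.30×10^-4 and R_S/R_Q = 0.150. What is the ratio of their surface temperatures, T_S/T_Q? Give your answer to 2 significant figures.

0.35

L ∝ R²T⁴ gives T ∝ (L/R²)^(1/4), so
T_S/T_Q = (3.30×10^-4 / 0.150²)^(1/4) = (0.01467)^(1/4) = 0.3480.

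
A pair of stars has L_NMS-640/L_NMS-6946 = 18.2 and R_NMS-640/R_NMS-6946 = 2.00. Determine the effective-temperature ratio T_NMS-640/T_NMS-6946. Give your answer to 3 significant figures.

L ∝ R²T⁴ gives T ∝ (L/R²)^(1/4), so
T_NMS-640/T_NMS-6946 = (18.2 / 2.00²)^(1/4) = (4.550)^(1/4) = 1.461.

1.46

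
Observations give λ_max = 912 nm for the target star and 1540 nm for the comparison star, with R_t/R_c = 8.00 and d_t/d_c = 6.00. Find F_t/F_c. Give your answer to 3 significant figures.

14.5

Wien's law: T_t/T_c = λ_c/λ_t = 1540/912 = 1.689.
L_t/L_c = (R_t/R_c)²(T_t/T_c)⁴ = (8.00)²(1.689)⁴ = 520.3.
F_t/F_c = (L_t/L_c)/(d_t/d_c)² = 520.3/(6.00)² = 14.45.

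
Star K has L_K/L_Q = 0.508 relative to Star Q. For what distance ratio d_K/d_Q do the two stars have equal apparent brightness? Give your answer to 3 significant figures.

0.713

Equal flux requires L_K/d_K² = L_Q/d_Q², so d_K/d_Q = √(L_K/L_Q)
= √(0.508) = 0.7127.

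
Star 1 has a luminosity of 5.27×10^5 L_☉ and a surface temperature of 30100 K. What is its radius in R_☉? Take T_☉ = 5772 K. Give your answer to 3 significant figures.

R/R_☉ = √(L/L_☉) / (T/T_☉)² = √(5.27×10^5) / (5.215)²
       = 725.9 / 27.19 = 26.69.

26.7 R_☉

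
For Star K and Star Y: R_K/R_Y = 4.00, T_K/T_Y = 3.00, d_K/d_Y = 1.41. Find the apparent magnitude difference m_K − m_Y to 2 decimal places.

L_K/L_Y = (4.00)²(3.00)⁴ = 1296.
F_K/F_Y = (L_K/L_Y)/(d_K/d_Y)² = 1296/1.988 = 651.9.
m_K − m_Y = −2.5 log₁₀(651.9) = -7.04.

-7.04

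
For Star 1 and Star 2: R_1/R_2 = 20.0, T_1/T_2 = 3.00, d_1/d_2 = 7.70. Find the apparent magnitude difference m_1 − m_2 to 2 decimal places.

-6.84

L_1/L_2 = (20.0)²(3.00)⁴ = 3.240×10^4.
F_1/F_2 = (L_1/L_2)/(d_1/d_2)² = 3.240×10^4/59.29 = 546.5.
m_1 − m_2 = −2.5 log₁₀(546.5) = -6.84.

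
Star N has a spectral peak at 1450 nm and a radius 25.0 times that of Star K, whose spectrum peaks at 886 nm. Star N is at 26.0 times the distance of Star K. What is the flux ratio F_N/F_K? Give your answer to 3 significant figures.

0.129

Wien's law: T_N/T_K = λ_K/λ_N = 886/1450 = 0.6110.
L_N/L_K = (R_N/R_K)²(T_N/T_K)⁴ = (25.0)²(0.6110)⁴ = 87.13.
F_N/F_K = (L_N/L_K)/(d_N/d_K)² = 87.13/(26.0)² = 0.1289.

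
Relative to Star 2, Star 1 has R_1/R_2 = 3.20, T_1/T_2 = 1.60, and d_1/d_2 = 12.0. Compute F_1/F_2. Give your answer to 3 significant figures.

0.466

L_1/L_2 = (R_1/R_2)²(T_1/T_2)⁴ = (3.20)² × (1.60)⁴ = 67.11.
F_1/F_2 = (L_1/L_2)/(d_1/d_2)² = 67.11 / (12.0)² = 0.4660.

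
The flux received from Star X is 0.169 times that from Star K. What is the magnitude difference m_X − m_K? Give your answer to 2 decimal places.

m_X − m_K = −2.5 log₁₀(F_X/F_K) = −2.5 log₁₀(0.169) = −2.5 × (-0.772) = 1.930.

1.93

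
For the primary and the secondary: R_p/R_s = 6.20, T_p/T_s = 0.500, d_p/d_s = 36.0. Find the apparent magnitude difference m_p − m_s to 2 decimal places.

6.83

L_p/L_s = (6.20)²(0.500)⁴ = 2.403.
F_p/F_s = (L_p/L_s)/(d_p/d_s)² = 2.403/1296 = 0.001854.
m_p − m_s = −2.5 log₁₀(0.001854) = 6.83.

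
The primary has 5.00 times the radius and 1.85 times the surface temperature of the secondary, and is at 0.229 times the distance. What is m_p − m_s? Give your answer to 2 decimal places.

L_p/L_s = (5.00)²(1.85)⁴ = 292.8.
F_p/F_s = (L_p/L_s)/(d_p/d_s)² = 292.8/0.05244 = 5584.
m_p − m_s = −2.5 log₁₀(5584) = -9.37.

-9.37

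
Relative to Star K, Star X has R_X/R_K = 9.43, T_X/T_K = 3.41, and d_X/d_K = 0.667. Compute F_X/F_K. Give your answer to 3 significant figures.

L_X/L_K = (R_X/R_K)²(T_X/T_K)⁴ = (9.43)² × (3.41)⁴ = 1.202×10^4.
F_X/F_K = (L_X/L_K)/(d_X/d_K)² = 1.202×10^4 / (0.667)² = 2.703×10^4.

2.70×10^4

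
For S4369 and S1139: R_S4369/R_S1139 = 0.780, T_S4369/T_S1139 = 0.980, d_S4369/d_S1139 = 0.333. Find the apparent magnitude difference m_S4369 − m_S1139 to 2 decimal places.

-1.76

L_S4369/L_S1139 = (0.780)²(0.980)⁴ = 0.5612.
F_S4369/F_S1139 = (L_S4369/L_S1139)/(d_S4369/d_S1139)² = 0.5612/0.1109 = 5.061.
m_S4369 − m_S1139 = −2.5 log₁₀(5.061) = -1.76.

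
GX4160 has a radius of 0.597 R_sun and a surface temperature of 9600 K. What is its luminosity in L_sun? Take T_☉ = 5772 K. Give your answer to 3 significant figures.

L/L_☉ = (R/R_☉)² (T/T_☉)⁴ = (0.597)² × (9600/5772)⁴
       = 0.3564 × (1.663)⁴ = 0.3564 × 7.652 = 2.727.

2.73 L_sun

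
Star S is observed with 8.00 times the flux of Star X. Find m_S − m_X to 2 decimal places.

m_S − m_X = −2.5 log₁₀(F_S/F_X) = −2.5 log₁₀(8.00) = −2.5 × (0.903) = -2.258.

-2.26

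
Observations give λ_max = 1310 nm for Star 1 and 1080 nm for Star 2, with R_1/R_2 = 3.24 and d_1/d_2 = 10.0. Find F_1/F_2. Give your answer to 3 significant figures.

0.0485

Wien's law: T_1/T_2 = λ_2/λ_1 = 1080/1310 = 0.8244.
L_1/L_2 = (R_1/R_2)²(T_1/T_2)⁴ = (3.24)²(0.8244)⁴ = 4.850.
F_1/F_2 = (L_1/L_2)/(d_1/d_2)² = 4.850/(10.0)² = 0.04850.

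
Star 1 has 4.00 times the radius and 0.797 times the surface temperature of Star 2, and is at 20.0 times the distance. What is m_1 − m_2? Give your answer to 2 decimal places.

L_1/L_2 = (4.00)²(0.797)⁴ = 6.456.
F_1/F_2 = (L_1/L_2)/(d_1/d_2)² = 6.456/400.0 = 0.01614.
m_1 − m_2 = −2.5 log₁₀(0.01614) = 4.48.

4.48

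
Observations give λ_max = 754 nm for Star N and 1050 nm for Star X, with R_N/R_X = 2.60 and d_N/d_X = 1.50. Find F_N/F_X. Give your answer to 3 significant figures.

Wien's law: T_N/T_X = λ_X/λ_N = 1050/754 = 1.393.
L_N/L_X = (R_N/R_X)²(T_N/T_X)⁴ = (2.60)²(1.393)⁴ = 25.42.
F_N/F_X = (L_N/L_X)/(d_N/d_X)² = 25.42/(1.50)² = 11.30.

11.3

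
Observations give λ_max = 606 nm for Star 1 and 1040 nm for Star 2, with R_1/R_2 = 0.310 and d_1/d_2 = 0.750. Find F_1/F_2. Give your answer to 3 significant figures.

1.48

Wien's law: T_1/T_2 = λ_2/λ_1 = 1040/606 = 1.716.
L_1/L_2 = (R_1/R_2)²(T_1/T_2)⁴ = (0.310)²(1.716)⁴ = 0.8336.
F_1/F_2 = (L_1/L_2)/(d_1/d_2)² = 0.8336/(0.750)² = 1.482.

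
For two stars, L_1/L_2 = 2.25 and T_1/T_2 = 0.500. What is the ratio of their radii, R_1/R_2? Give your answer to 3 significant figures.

6.00

L ∝ R²T⁴ gives R ∝ √L / T², so
R_1/R_2 = √(2.25) / (0.500)² = 1.500 / 0.2500 = 6.000.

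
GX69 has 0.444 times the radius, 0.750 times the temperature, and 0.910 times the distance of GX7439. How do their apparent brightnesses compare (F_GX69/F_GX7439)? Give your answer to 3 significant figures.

0.0753

L_GX69/L_GX7439 = (R_GX69/R_GX7439)²(T_GX69/T_GX7439)⁴ = (0.444)² × (0.750)⁴ = 0.06238.
F_GX69/F_GX7439 = (L_GX69/L_GX7439)/(d_GX69/d_GX7439)² = 0.06238 / (0.910)² = 0.07532.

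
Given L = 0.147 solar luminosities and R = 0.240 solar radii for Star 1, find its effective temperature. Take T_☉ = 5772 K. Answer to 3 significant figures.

T/T_☉ = (L/L_☉)^(1/4) / (R/R_☉)^(1/2)
T = 5772 × (0.147)^(1/4) / √(0.240) = 5772 × 0.6192 / 0.4899 = 7295 K.

7.30×10^3 K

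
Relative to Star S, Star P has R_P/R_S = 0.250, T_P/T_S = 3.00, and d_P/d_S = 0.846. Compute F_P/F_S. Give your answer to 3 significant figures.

7.07

L_P/L_S = (R_P/R_S)²(T_P/T_S)⁴ = (0.250)² × (3.00)⁴ = 5.062.
F_P/F_S = (L_P/L_S)/(d_P/d_S)² = 5.062 / (0.846)² = 7.073.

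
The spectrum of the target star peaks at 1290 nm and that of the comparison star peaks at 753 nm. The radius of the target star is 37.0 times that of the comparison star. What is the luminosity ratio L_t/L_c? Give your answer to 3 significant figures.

159

Wien's law gives T ∝ 1/λ_max, so T_t/T_c = λ_c/λ_t = 753/1290 = 0.5837.
Then L ∝ R²T⁴ gives L_t/L_c = (37.0)² × (0.5837)⁴ = 1369 × 0.1161 = 158.9.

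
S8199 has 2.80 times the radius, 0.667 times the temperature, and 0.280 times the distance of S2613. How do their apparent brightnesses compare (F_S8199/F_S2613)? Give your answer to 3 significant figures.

L_S8199/L_S2613 = (R_S8199/R_S2613)²(T_S8199/T_S2613)⁴ = (2.80)² × (0.667)⁴ = 1.552.
F_S8199/F_S2613 = (L_S8199/L_S2613)/(d_S8199/d_S2613)² = 1.552 / (0.280)² = 19.79.

19.8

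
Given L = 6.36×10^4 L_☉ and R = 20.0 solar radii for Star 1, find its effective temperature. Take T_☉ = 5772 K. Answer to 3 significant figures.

T/T_☉ = (L/L_☉)^(1/4) / (R/R_☉)^(1/2)
T = 5772 × (6.36×10^4)^(1/4) / √(20.0) = 5772 × 15.88 / 4.472 = 2.050×10^4 K.

2.05×10^4 K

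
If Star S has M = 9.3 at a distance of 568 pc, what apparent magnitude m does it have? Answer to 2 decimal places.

18.07

m = M + 5 log₁₀(d/10 pc) = 9.3 + 5 log₁₀(568/10)
  = 9.3 + 5 × 1.754 = 9.3 + 8.77 = 18.07.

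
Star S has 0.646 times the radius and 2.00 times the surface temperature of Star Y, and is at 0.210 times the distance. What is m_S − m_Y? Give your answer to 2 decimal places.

-5.45

L_S/L_Y = (0.646)²(2.00)⁴ = 6.677.
F_S/F_Y = (L_S/L_Y)/(d_S/d_Y)² = 6.677/0.04410 = 151.4.
m_S − m_Y = −2.5 log₁₀(151.4) = -5.45.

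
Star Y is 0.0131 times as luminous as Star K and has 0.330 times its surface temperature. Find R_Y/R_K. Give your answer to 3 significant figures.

L ∝ R²T⁴ gives R ∝ √L / T², so
R_Y/R_K = √(0.0131) / (0.330)² = 0.1145 / 0.1089 = 1.051.

1.05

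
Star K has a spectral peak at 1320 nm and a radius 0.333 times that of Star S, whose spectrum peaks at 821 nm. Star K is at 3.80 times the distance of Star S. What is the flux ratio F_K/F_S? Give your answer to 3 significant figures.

0.00115

Wien's law: T_K/T_S = λ_S/λ_K = 821/1320 = 0.6220.
L_K/L_S = (R_K/R_S)²(T_K/T_S)⁴ = (0.333)²(0.6220)⁴ = 0.01659.
F_K/F_S = (L_K/L_S)/(d_K/d_S)² = 0.01659/(3.80)² = 0.001149.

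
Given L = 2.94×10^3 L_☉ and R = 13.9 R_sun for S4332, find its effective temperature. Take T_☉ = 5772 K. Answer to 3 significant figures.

T/T_☉ = (L/L_☉)^(1/4) / (R/R_☉)^(1/2)
T = 5772 × (2.94×10^3)^(1/4) / √(13.9) = 5772 × 7.364 / 3.728 = 1.140×10^4 K.

1.14×10^4 K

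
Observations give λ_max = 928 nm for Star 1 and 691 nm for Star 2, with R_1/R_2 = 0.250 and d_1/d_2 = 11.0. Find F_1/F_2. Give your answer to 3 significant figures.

1.59×10^-4

Wien's law: T_1/T_2 = λ_2/λ_1 = 691/928 = 0.7446.
L_1/L_2 = (R_1/R_2)²(T_1/T_2)⁴ = (0.250)²(0.7446)⁴ = 0.01921.
F_1/F_2 = (L_1/L_2)/(d_1/d_2)² = 0.01921/(11.0)² = 1.588×10^-4.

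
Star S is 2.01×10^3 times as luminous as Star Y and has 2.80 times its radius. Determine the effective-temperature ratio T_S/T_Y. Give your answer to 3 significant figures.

4.00

L ∝ R²T⁴ gives T ∝ (L/R²)^(1/4), so
T_S/T_Y = (2.01×10^3 / 2.80²)^(1/4) = (256.4)^(1/4) = 4.001.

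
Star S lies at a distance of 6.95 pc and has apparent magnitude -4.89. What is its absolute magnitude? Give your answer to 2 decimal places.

M = m − 5 log₁₀(d/10 pc) = -4.89 − 5 log₁₀(6.95/10)
  = -4.89 − 5 × -0.158 = -4.89 − -0.79 = -4.10.

-4.10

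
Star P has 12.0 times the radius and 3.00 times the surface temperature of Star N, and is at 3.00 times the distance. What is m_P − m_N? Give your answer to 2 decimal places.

L_P/L_N = (12.0)²(3.00)⁴ = 1.166×10^4.
F_P/F_N = (L_P/L_N)/(d_P/d_N)² = 1.166×10^4/9.000 = 1296.
m_P − m_N = −2.5 log₁₀(1296) = -7.78.

-7.78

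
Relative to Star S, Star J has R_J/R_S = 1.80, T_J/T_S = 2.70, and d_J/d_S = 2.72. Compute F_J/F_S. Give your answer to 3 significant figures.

L_J/L_S = (R_J/R_S)²(T_J/T_S)⁴ = (1.80)² × (2.70)⁴ = 172.2.
F_J/F_S = (L_J/L_S)/(d_J/d_S)² = 172.2 / (2.72)² = 23.27.

23.3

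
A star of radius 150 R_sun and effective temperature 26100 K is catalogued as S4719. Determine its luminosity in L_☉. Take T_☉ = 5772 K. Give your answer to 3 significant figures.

9.41×10^6 L_☉

L/L_☉ = (R/R_☉)² (T/T_☉)⁴ = (150)² × (26100/5772)⁴
       = 2.250×10^4 × (4.522)⁴ = 2.250×10^4 × 418.1 = 9.407×10^6.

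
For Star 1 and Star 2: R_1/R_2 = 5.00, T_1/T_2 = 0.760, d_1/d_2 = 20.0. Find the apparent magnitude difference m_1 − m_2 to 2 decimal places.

4.20

L_1/L_2 = (5.00)²(0.760)⁴ = 8.341.
F_1/F_2 = (L_1/L_2)/(d_1/d_2)² = 8.341/400.0 = 0.02085.
m_1 − m_2 = −2.5 log₁₀(0.02085) = 4.20.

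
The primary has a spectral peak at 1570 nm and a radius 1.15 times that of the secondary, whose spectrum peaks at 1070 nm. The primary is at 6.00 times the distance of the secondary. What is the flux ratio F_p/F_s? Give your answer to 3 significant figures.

0.00793

Wien's law: T_p/T_s = λ_s/λ_p = 1070/1570 = 0.6815.
L_p/L_s = (R_p/R_s)²(T_p/T_s)⁴ = (1.15)²(0.6815)⁴ = 0.2853.
F_p/F_s = (L_p/L_s)/(d_p/d_s)² = 0.2853/(6.00)² = 0.007926.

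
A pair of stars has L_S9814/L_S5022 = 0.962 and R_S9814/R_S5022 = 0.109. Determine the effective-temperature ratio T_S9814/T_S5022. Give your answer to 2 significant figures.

L ∝ R²T⁴ gives T ∝ (L/R²)^(1/4), so
T_S9814/T_S5022 = (0.962 / 0.109²)^(1/4) = (80.97)^(1/4) = 3.000.

3.0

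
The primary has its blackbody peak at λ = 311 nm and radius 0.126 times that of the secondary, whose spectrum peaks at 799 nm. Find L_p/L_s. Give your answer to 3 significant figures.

0.692

Wien's law gives T ∝ 1/λ_max, so T_p/T_s = λ_s/λ_p = 799/311 = 2.569.
Then L ∝ R²T⁴ gives L_p/L_s = (0.126)² × (2.569)⁴ = 0.01588 × 43.57 = 0.6917.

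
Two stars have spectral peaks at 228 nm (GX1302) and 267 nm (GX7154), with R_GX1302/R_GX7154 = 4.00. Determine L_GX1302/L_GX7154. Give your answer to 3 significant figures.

30.1

Wien's law gives T ∝ 1/λ_max, so T_GX1302/T_GX7154 = λ_GX7154/λ_GX1302 = 267/228 = 1.171.
Then L ∝ R²T⁴ gives L_GX1302/L_GX7154 = (4.00)² × (1.171)⁴ = 16.00 × 1.881 = 30.09.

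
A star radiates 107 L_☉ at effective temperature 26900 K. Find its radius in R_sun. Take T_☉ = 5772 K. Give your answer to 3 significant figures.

0.476 R_sun

R/R_☉ = √(L/L_☉) / (T/T_☉)² = √(107) / (4.660)²
       = 10.34 / 21.72 = 0.4763.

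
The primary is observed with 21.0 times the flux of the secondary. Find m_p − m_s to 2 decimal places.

m_p − m_s = −2.5 log₁₀(F_p/F_s) = −2.5 log₁₀(21.0) = −2.5 × (1.322) = -3.306.

-3.31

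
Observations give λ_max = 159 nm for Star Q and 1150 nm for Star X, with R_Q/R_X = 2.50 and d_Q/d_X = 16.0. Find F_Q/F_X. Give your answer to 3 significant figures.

66.8

Wien's law: T_Q/T_X = λ_X/λ_Q = 1150/159 = 7.233.
L_Q/L_X = (R_Q/R_X)²(T_Q/T_X)⁴ = (2.50)²(7.233)⁴ = 1.710×10^4.
F_Q/F_X = (L_Q/L_X)/(d_Q/d_X)² = 1.710×10^4/(16.0)² = 66.81.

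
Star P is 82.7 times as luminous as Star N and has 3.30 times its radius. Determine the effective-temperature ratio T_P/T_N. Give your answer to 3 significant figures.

1.66

L ∝ R²T⁴ gives T ∝ (L/R²)^(1/4), so
T_P/T_N = (82.7 / 3.30²)^(1/4) = (7.594)^(1/4) = 1.660.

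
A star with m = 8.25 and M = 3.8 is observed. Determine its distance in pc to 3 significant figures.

77.6 pc

m − M = 5 log₁₀(d/10 pc)
8.25 − (3.8) = 4.45 = 5 log₁₀(d/10)
d = 10 × 10^(4.45/5) = 10 × 10^0.890 = 77.62 pc.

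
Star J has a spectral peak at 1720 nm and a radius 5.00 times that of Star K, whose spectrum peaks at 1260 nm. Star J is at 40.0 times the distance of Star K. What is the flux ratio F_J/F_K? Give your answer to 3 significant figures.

0.00450

Wien's law: T_J/T_K = λ_K/λ_J = 1260/1720 = 0.7326.
L_J/L_K = (R_J/R_K)²(T_J/T_K)⁴ = (5.00)²(0.7326)⁴ = 7.200.
F_J/F_K = (L_J/L_K)/(d_J/d_K)² = 7.200/(40.0)² = 0.004500.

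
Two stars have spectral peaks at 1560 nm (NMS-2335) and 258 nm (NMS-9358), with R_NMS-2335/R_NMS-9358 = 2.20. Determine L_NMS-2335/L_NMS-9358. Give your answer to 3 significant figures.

0.00362

Wien's law gives T ∝ 1/λ_max, so T_NMS-2335/T_NMS-9358 = λ_NMS-9358/λ_NMS-2335 = 258/1560 = 0.1654.
Then L ∝ R²T⁴ gives L_NMS-2335/L_NMS-9358 = (2.20)² × (0.1654)⁴ = 4.840 × 7.481×10^-4 = 0.003621.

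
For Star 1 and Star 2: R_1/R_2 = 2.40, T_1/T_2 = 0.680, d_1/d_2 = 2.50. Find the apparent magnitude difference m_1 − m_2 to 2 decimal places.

1.76

L_1/L_2 = (2.40)²(0.680)⁴ = 1.232.
F_1/F_2 = (L_1/L_2)/(d_1/d_2)² = 1.232/6.250 = 0.1971.
m_1 − m_2 = −2.5 log₁₀(0.1971) = 1.76.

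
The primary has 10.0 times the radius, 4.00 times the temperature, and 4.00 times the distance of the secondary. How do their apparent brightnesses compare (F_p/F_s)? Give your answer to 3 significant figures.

L_p/L_s = (R_p/R_s)²(T_p/T_s)⁴ = (10.0)² × (4.00)⁴ = 2.560×10^4.
F_p/F_s = (L_p/L_s)/(d_p/d_s)² = 2.560×10^4 / (4.00)² = 1600.

1.60×10^3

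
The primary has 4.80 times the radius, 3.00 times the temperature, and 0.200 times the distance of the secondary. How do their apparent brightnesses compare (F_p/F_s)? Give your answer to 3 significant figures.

4.67×10^4

L_p/L_s = (R_p/R_s)²(T_p/T_s)⁴ = (4.80)² × (3.00)⁴ = 1866.
F_p/F_s = (L_p/L_s)/(d_p/d_s)² = 1866 / (0.200)² = 4.666×10^4.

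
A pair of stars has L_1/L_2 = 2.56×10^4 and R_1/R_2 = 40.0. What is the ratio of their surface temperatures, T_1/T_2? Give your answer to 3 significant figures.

2.00

L ∝ R²T⁴ gives T ∝ (L/R²)^(1/4), so
T_1/T_2 = (2.56×10^4 / 40.0²)^(1/4) = (16.00)^(1/4) = 2.000.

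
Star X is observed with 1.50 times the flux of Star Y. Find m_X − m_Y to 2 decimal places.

m_X − m_Y = −2.5 log₁₀(F_X/F_Y) = −2.5 log₁₀(1.50) = −2.5 × (0.176) = -0.440.

-0.44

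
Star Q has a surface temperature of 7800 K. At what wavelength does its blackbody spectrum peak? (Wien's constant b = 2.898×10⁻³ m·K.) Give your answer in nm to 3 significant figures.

372 nm

λ_max = b/T = 2.898×10⁻³ / 7800 = 3.72×10^-7 m = 371.5 nm.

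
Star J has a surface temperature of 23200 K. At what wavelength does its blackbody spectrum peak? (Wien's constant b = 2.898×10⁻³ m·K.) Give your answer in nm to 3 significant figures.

λ_max = b/T = 2.898×10⁻³ / 23200 = 1.25×10^-7 m = 124.9 nm.

125 nm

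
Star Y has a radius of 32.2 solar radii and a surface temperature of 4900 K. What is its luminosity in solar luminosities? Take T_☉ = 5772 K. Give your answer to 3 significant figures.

L/L_☉ = (R/R_☉)² (T/T_☉)⁴ = (32.2)² × (4900/5772)⁴
       = 1037 × (0.8489)⁴ = 1037 × 0.5194 = 538.5.

539 solar luminosities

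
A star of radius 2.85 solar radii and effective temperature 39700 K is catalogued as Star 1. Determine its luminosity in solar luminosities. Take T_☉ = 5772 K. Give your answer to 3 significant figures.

L/L_☉ = (R/R_☉)² (T/T_☉)⁴ = (2.85)² × (39700/5772)⁴
       = 8.123 × (6.878)⁴ = 8.123 × 2238 = 1.818×10^4.

1.82×10^4 solar luminosities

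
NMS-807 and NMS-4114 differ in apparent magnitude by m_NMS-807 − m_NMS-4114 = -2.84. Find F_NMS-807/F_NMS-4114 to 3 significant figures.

13.7

F_NMS-807/F_NMS-4114 = 10^(−(m_NMS-807 − m_NMS-4114)/2.5) = 10^(2.84/2.5) = 10^1.136 = 13.68.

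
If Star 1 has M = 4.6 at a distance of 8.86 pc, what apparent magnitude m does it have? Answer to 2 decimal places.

m = M + 5 log₁₀(d/10 pc) = 4.6 + 5 log₁₀(8.86/10)
  = 4.6 + 5 × -0.053 = 4.6 + -0.26 = 4.34.

4.34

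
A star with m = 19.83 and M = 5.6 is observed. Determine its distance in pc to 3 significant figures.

7.01×10^3 pc

m − M = 5 log₁₀(d/10 pc)
19.83 − (5.6) = 14.23 = 5 log₁₀(d/10)
d = 10 × 10^(14.23/5) = 10 × 10^2.846 = 7015 pc.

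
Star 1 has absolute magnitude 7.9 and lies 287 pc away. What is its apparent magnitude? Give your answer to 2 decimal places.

m = M + 5 log₁₀(d/10 pc) = 7.9 + 5 log₁₀(287/10)
  = 7.9 + 5 × 1.458 = 7.9 + 7.29 = 15.19.

15.19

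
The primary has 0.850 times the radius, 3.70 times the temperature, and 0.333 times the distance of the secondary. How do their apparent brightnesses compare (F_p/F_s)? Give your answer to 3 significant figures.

1.22×10^3

L_p/L_s = (R_p/R_s)²(T_p/T_s)⁴ = (0.850)² × (3.70)⁴ = 135.4.
F_p/F_s = (L_p/L_s)/(d_p/d_s)² = 135.4 / (0.333)² = 1221.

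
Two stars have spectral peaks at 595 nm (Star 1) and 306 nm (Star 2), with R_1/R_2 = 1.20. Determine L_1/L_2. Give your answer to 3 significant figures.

Wien's law gives T ∝ 1/λ_max, so T_1/T_2 = λ_2/λ_1 = 306/595 = 0.5143.
Then L ∝ R²T⁴ gives L_1/L_2 = (1.20)² × (0.5143)⁴ = 1.440 × 0.06995 = 0.1007.

0.101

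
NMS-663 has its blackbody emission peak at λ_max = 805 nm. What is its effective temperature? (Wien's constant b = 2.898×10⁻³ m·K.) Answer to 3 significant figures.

3.60×10^3 K

T = b/λ_max = 2.898×10⁻³ / (805×10⁻⁹) = 3600 K.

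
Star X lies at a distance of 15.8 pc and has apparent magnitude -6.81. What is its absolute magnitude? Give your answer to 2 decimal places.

-7.80

M = m − 5 log₁₀(d/10 pc) = -6.81 − 5 log₁₀(15.8/10)
  = -6.81 − 5 × 0.199 = -6.81 − 0.99 = -7.80.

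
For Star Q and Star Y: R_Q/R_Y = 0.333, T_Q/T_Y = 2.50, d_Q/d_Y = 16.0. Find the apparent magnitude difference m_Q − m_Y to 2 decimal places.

4.43

L_Q/L_Y = (0.333)²(2.50)⁴ = 4.332.
F_Q/F_Y = (L_Q/L_Y)/(d_Q/d_Y)² = 4.332/256.0 = 0.01692.
m_Q − m_Y = −2.5 log₁₀(0.01692) = 4.43.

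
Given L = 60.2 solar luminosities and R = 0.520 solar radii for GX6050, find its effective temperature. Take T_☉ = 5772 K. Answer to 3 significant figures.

2.23×10^4 K

T/T_☉ = (L/L_☉)^(1/4) / (R/R_☉)^(1/2)
T = 5772 × (60.2)^(1/4) / √(0.520) = 5772 × 2.785 / 0.7211 = 2.230×10^4 K.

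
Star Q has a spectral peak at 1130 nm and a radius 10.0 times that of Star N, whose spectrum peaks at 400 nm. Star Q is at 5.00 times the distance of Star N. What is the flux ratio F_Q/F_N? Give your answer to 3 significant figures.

Wien's law: T_Q/T_N = λ_N/λ_Q = 400/1130 = 0.3540.
L_Q/L_N = (R_Q/R_N)²(T_Q/T_N)⁴ = (10.0)²(0.3540)⁴ = 1.570.
F_Q/F_N = (L_Q/L_N)/(d_Q/d_N)² = 1.570/(5.00)² = 0.06280.

0.0628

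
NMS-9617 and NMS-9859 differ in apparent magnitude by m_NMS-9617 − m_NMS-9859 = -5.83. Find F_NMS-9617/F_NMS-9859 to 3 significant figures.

F_NMS-9617/F_NMS-9859 = 10^(−(m_NMS-9617 − m_NMS-9859)/2.5) = 10^(5.83/2.5) = 10^2.332 = 214.8.

215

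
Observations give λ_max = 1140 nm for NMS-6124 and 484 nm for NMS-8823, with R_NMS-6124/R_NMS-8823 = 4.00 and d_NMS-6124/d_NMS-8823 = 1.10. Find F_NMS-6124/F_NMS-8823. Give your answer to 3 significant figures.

0.430

Wien's law: T_NMS-6124/T_NMS-8823 = λ_NMS-8823/λ_NMS-6124 = 484/1140 = 0.4246.
L_NMS-6124/L_NMS-8823 = (R_NMS-6124/R_NMS-8823)²(T_NMS-6124/T_NMS-8823)⁴ = (4.00)²(0.4246)⁴ = 0.5199.
F_NMS-6124/F_NMS-8823 = (L_NMS-6124/L_NMS-8823)/(d_NMS-6124/d_NMS-8823)² = 0.5199/(1.10)² = 0.4296.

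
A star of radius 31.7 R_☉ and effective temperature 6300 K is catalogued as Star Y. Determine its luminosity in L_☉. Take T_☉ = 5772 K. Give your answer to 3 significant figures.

L/L_☉ = (R/R_☉)² (T/T_☉)⁴ = (31.7)² × (6300/5772)⁴
       = 1005 × (1.091)⁴ = 1005 × 1.419 = 1426.

1.43×10^3 L_☉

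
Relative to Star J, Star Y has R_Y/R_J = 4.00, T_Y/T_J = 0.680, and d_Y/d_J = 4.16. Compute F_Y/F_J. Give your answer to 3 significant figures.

L_Y/L_J = (R_Y/R_J)²(T_Y/T_J)⁴ = (4.00)² × (0.680)⁴ = 3.421.
F_Y/F_J = (L_Y/L_J)/(d_Y/d_J)² = 3.421 / (4.16)² = 0.1977.

0.198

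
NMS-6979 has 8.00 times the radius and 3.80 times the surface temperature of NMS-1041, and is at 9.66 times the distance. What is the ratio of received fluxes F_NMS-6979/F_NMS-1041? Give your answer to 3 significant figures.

143

L_NMS-6979/L_NMS-1041 = (R_NMS-6979/R_NMS-1041)²(T_NMS-6979/T_NMS-1041)⁴ = (8.00)² × (3.80)⁴ = 1.334×10^4.
F_NMS-6979/F_NMS-1041 = (L_NMS-6979/L_NMS-1041)/(d_NMS-6979/d_NMS-1041)² = 1.334×10^4 / (9.66)² = 143.0.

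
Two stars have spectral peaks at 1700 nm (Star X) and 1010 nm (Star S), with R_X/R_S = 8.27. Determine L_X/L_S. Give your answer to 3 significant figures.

8.52

Wien's law gives T ∝ 1/λ_max, so T_X/T_S = λ_S/λ_X = 1010/1700 = 0.5941.
Then L ∝ R²T⁴ gives L_X/L_S = (8.27)² × (0.5941)⁴ = 68.39 × 0.1246 = 8.521.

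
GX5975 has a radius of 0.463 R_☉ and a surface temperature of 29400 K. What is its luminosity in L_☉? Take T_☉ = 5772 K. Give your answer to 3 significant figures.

144 L_☉

L/L_☉ = (R/R_☉)² (T/T_☉)⁴ = (0.463)² × (29400/5772)⁴
       = 0.2144 × (5.094)⁴ = 0.2144 × 673.1 = 144.3.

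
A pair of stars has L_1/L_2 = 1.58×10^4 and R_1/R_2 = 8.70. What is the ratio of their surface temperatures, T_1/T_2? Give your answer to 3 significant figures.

3.80

L ∝ R²T⁴ gives T ∝ (L/R²)^(1/4), so
T_1/T_2 = (1.58×10^4 / 8.70²)^(1/4) = (208.7)^(1/4) = 3.801.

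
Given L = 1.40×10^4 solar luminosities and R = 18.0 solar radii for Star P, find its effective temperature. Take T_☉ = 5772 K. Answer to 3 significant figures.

T/T_☉ = (L/L_☉)^(1/4) / (R/R_☉)^(1/2)
T = 5772 × (1.40×10^4)^(1/4) / √(18.0) = 5772 × 10.88 / 4.243 = 1.480×10^4 K.

1.48×10^4 K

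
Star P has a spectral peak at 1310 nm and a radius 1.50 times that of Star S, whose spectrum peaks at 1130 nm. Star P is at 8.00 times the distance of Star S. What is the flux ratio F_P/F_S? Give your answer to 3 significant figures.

Wien's law: T_P/T_S = λ_S/λ_P = 1130/1310 = 0.8626.
L_P/L_S = (R_P/R_S)²(T_P/T_S)⁴ = (1.50)²(0.8626)⁴ = 1.246.
F_P/F_S = (L_P/L_S)/(d_P/d_S)² = 1.246/(8.00)² = 0.01946.

0.0195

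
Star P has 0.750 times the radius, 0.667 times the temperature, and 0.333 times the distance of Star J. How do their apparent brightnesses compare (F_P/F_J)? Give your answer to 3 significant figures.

1.00

L_P/L_J = (R_P/R_J)²(T_P/T_J)⁴ = (0.750)² × (0.667)⁴ = 0.1113.
F_P/F_J = (L_P/L_J)/(d_P/d_J)² = 0.1113 / (0.333)² = 1.004.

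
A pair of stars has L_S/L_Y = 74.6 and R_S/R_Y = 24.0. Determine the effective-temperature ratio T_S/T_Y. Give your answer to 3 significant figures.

L ∝ R²T⁴ gives T ∝ (L/R²)^(1/4), so
T_S/T_Y = (74.6 / 24.0²)^(1/4) = (0.1295)^(1/4) = 0.5999.

0.600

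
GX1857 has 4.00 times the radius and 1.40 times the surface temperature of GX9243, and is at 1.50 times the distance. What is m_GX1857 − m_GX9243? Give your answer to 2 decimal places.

-3.59

L_GX1857/L_GX9243 = (4.00)²(1.40)⁴ = 61.47.
F_GX1857/F_GX9243 = (L_GX1857/L_GX9243)/(d_GX1857/d_GX9243)² = 61.47/2.250 = 27.32.
m_GX1857 − m_GX9243 = −2.5 log₁₀(27.32) = -3.59.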